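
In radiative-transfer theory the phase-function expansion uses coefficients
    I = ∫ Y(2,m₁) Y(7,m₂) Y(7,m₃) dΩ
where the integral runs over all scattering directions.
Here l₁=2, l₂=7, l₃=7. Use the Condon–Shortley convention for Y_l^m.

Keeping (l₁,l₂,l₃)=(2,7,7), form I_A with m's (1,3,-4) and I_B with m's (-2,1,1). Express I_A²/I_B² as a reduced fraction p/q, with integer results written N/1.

11/16

Shared (l₁,l₂,l₃)=(2,7,7): N and (l;000)² cancel in I_A²/I_B².
A: Δ = 2!·2!·12!/17! = 1/185640; Racah Σ t=0..1: t=0:+1/14515200 t=1:−1/4354560 = -1/6220800; ⇒ 3j(2 7 7; 1 3 -4)² = 77/4420, sgn +1
B: Δ = 2!·2!·12!/17! = 1/185640; Racah Σ t=2..2: t=2:+1/2073600 = 1/2073600; ⇒ 3j(2 7 7; -2 1 1)² = 28/1105, sgn +1
I_A²/I_B² = (77/4420)/(28/1105) = 11/16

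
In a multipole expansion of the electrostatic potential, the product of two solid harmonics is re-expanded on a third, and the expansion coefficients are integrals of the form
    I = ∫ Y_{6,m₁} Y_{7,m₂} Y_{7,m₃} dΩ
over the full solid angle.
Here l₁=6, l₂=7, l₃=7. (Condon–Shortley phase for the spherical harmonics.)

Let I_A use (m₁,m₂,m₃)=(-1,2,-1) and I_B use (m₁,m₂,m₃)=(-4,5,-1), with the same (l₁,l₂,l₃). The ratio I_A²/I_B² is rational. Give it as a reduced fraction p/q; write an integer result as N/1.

1875/1078

Shared (l₁,l₂,l₃)=(6,7,7): N and (l;000)² cancel in I_A²/I_B².
A: Δ = 6!·6!·8!/21! = 1/2444321880; Racah Σ t=1..6: t=1:−1/3483648000 t=2:+1/29030400 t=3:−1/2488320 t=4:+1/1244160 t=5:−1/3317760 t=6:+1/62208000 = 1/6635520; ⇒ 3j(6 7 7; -1 2 -1)² = 2625/369512, sgn +1
B: Δ = 6!·6!·8!/21! = 1/2444321880; Racah Σ t=4..6: t=4:+1/1393459200 t=5:−1/72576000 t=6:+1/49766400 = 7/995328000; ⇒ 3j(6 7 7; -4 5 -1)² = 343/83980, sgn +1
I_A²/I_B² = (2625/369512)/(343/83980) = 1875/1078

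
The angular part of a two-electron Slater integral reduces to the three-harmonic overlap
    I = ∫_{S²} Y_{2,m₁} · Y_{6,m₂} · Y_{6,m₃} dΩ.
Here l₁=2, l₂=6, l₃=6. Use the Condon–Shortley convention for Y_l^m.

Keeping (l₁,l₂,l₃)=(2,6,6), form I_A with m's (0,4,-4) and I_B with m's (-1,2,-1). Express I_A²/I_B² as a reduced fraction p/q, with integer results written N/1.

Shared (l₁,l₂,l₃)=(2,6,6): N and (l;000)² cancel in I_A²/I_B².
A: Δ = 2!·2!·10!/15! = 1/90090; Racah Σ t=0..2: t=0:+1/14515200 t=1:−1/362880 t=2:+1/322560 = 1/2419200; ⇒ 3j(2 6 6; 0 4 -4)² = 2/5005, sgn +1
B: Δ = 2!·2!·10!/15! = 1/90090; Racah Σ t=1..2: t=1:−1/60480 t=2:+1/34560 = 1/80640; ⇒ 3j(2 6 6; -1 2 -1)² = 6/1001, sgn -1
I_A²/I_B² = (2/5005)/(6/1001) = 1/15

1/15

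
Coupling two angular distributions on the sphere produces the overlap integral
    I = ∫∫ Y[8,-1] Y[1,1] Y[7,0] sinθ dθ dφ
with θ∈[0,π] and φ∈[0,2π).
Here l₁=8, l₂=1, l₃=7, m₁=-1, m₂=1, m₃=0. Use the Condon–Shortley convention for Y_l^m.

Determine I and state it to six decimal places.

Rules hold: Σm=0, L=16 even, 7≤7≤9.
N = 17·3·15 = 765
Δ = 2!·14!·0!/17! = 1/2040
Racah Σ t=1..1: t=1:−1/25401600 = -1/25401600
⇒ 3j(8 1 7; 0 0 0)² = 8/255, sgn +1
Racah Σ t=2..2: t=2:+1/50803200 = 1/50803200
⇒ 3j(8 1 7; -1 1 0)² = 3/170, sgn -1
4πI² = N·(3j₀)²·(3jₘ)² = 36/85
I = -1·√(0.423529/4π) = -0.18358486

-0.183585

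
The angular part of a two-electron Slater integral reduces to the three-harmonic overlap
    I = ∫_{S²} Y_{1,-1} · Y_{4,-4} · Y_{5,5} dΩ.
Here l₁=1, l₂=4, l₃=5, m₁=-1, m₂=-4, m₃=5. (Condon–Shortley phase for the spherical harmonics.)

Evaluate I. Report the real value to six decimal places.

Checks pass: Σm=0; 10 even; l₃=5∈[3,5].
(2·1+1)(2·4+1)(2·5+1) = 297
Δ: 0! 2! 8! / 11! → 1/495
sum: t=0:+1/576 = 1/576
3j²(1 4 5; 0 0 0) = Δ·Π!·Σ² = 5/99  (sign -1)
sum: t=0:+1/80640 = 1/80640
3j²(1 4 5; -1 -4 5) = Δ·Π!·Σ² = 1/11  (sign +1)
combine: 4πI² = 297·5/99·1/11 = 15/11
take √, sign -1: I = -0.32941575

-0.329416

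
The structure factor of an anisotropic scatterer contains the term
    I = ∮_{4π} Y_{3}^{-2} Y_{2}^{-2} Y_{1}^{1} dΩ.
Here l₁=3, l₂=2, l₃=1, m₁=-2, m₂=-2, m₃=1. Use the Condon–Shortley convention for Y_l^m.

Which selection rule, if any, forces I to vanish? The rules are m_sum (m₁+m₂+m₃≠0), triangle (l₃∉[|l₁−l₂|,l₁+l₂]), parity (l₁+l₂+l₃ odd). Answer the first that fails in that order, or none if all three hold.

azimuthal sum: -2 − 2 + 1 = -3  ✗
1 ≤ 1 ≤ 5 (triangle on l)
L = 3 + 2 + 1 = 6 (even)

m_sum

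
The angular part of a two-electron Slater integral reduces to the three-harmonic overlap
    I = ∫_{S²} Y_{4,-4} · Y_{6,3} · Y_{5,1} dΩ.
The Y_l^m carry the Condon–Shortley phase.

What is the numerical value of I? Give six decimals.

0.000000

L=15 odd ⇒ parity kills the (l;000) factor ⇒ I = 0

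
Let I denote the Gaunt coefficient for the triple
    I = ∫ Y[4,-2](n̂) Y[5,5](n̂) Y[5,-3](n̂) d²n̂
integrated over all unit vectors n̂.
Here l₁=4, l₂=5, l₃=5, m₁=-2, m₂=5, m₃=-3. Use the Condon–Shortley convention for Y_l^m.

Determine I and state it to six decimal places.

Rules hold: Σm=0, L=14 even, 1≤5≤9.
N = 9·11·11 = 1089
Δ = 4!·4!·6!/15! = 1/3153150
Racah Σ t=0..4: t=0:+1/69120 t=1:−1/1728 t=2:+1/576 t=3:−1/1728 t=4:+1/69120 = 7/11520
⇒ 3j(4 5 5; 0 0 0)² = 2/143, sgn -1
Racah Σ t=4..4: t=4:+1/69120 = 1/69120
⇒ 3j(4 5 5; -2 5 -3)² = 4/143, sgn +1
4πI² = N·(3j₀)²·(3jₘ)² = 72/169
I = -1·√(0.426036/4π) = -0.18412721

-0.184127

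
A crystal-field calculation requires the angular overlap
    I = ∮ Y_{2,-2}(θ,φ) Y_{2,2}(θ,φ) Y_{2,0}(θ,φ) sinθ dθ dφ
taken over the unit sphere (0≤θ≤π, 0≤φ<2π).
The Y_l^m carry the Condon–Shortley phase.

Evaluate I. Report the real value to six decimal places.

-0.180224

m-sum 0 ✓  L=6 even ✓  0≤2≤4 ✓
Π(2lᵢ+1) = 5×5×5 = 125
triangle coeff Δ(2,2,2) = 1/630
Σ_t [0,2]: t=0:+1/8 t=1:−1/1 t=2:+1/8 = -3/4
(3j)²=2/35 [(2 2 2; 0 0 0)], sign=-1
Σ_t [2,2]: t=2:+1/8 = 1/8
(3j)²=2/35 [(2 2 2; -2 2 0)], sign=+1
⇒ 4πI² = 20/49
I = (-1)√(20/49/(4π)) = -0.18022375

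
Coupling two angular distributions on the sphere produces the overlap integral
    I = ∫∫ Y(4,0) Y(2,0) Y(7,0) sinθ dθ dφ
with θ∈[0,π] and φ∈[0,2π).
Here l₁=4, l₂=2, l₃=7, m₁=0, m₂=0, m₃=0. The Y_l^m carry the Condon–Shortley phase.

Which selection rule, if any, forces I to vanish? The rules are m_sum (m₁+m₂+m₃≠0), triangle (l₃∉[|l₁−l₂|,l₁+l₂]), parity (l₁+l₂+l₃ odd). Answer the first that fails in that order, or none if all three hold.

m₁+m₂+m₃ = 0 + 0 + 0 = 0  ✓
triangle: |4−2|=2 ≤ l₃=7 ≤ 4+2=6  ✗
parity: l₁+l₂+l₃ = 13 is odd

triangle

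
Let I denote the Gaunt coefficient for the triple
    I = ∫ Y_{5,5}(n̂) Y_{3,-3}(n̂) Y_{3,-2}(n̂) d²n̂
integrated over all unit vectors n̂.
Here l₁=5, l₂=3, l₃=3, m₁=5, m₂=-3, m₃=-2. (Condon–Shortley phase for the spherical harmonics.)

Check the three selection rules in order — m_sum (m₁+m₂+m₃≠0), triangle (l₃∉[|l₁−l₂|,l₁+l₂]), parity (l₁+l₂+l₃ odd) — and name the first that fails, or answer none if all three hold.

azimuthal sum: 5 − 3 − 2 = 0  ✓
2 ≤ 3 ≤ 8 (triangle on l)  ✓
L = 5 + 3 + 3 = 11 (odd)  ✗

parity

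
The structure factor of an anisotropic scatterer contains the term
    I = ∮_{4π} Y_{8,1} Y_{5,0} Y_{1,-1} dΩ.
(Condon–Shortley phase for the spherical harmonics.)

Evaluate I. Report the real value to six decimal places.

0.000000

|8−5|≤1≤8+5 violated ⇒ I = 0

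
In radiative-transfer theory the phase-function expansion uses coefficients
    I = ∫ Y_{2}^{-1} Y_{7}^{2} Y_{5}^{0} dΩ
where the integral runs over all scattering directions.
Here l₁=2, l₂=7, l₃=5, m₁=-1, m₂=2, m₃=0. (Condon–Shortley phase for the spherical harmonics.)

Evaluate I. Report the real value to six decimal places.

0.000000

Σmᵢ = 1 ≠ 0, so the φ-integral vanishes; I = 0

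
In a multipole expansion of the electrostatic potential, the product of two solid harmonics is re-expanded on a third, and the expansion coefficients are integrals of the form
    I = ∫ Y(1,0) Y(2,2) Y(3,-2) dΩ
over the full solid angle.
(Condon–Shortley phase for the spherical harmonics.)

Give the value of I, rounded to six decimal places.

0.184674

m-sum 0 ✓  L=6 even ✓  1≤3≤3 ✓
Π(2lᵢ+1) = 3×5×7 = 105
triangle coeff Δ(1,2,3) = 1/105
Σ_t [0,0]: t=0:+1/4 = 1/4
(3j)²=3/35 [(1 2 3; 0 0 0)], sign=-1
Σ_t [0,0]: t=0:+1/24 = 1/24
(3j)²=1/21 [(1 2 3; 0 2 -2)], sign=-1
⇒ 4πI² = 3/7
I = (+1)√(3/7/(4π)) = 0.18467439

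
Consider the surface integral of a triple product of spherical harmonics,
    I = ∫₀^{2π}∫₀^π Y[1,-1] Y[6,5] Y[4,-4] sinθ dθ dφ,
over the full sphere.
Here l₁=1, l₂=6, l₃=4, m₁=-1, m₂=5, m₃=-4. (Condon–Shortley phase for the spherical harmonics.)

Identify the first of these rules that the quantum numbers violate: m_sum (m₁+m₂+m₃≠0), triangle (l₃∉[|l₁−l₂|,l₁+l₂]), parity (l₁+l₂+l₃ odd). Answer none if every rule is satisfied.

azimuthal sum: -1 + 5 − 4 = 0  ✓
5 ≤ 4 ≤ 7 (triangle on l)  ✗
L = 1 + 6 + 4 = 11 (odd)

triangle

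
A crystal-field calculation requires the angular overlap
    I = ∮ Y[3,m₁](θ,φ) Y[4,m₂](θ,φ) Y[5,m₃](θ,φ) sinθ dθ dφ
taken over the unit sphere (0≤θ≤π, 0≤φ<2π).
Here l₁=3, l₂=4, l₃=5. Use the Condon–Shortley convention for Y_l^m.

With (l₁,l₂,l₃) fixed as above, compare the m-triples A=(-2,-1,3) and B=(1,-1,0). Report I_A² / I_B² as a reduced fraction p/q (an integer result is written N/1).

14/1

Shared (l₁,l₂,l₃)=(3,4,5): N and (l;000)² cancel in I_A²/I_B².
A: Δ = 2!·4!·6!/13! = 1/180180; Racah Σ t=1..2: t=1:−1/1152 t=2:+1/1440 = -1/5760; ⇒ 3j(3 4 5; -2 -1 3)² = 1/858, sgn -1
B: Δ = 2!·4!·6!/13! = 1/180180; Racah Σ t=0..2: t=0:+1/288 t=1:−1/288 t=2:+1/5760 = 1/5760; ⇒ 3j(3 4 5; 1 -1 0)² = 1/12012, sgn -1
I_A²/I_B² = (1/858)/(1/12012) = 14/1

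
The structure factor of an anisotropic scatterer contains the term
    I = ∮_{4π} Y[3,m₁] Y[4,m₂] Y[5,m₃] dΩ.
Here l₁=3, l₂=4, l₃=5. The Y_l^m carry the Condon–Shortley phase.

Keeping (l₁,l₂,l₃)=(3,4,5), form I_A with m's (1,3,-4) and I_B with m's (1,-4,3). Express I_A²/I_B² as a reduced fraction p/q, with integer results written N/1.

1/16

l's match ⇒ only the (l;m) 3-j factors differ between A and B.
A: triangle coeff Δ(3,4,5) = 1/180180; Σ_t [1,2]: t=1:−1/4320 t=2:+1/5760 = -1/17280; (3j)²=7/4290 [(3 4 5; 1 3 -4)], sign=+1
B: triangle coeff Δ(3,4,5) = 1/180180; Σ_t [0,0]: t=0:+1/5760 = 1/5760; (3j)²=56/2145 [(3 4 5; 1 -4 3)], sign=+1
I_A²/I_B² = (7/4290)/(56/2145) = 1/16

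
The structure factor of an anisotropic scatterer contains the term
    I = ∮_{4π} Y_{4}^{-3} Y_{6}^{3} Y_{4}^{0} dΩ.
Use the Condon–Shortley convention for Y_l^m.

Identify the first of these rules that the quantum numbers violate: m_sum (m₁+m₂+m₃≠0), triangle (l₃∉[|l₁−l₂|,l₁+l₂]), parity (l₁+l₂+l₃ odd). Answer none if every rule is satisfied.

m₁+m₂+m₃ = -3 + 3 + 0 = 0  ✓
triangle: |4−6|=2 ≤ l₃=4 ≤ 4+6=10  ✓
parity: l₁+l₂+l₃ = 14 is even  ✓

none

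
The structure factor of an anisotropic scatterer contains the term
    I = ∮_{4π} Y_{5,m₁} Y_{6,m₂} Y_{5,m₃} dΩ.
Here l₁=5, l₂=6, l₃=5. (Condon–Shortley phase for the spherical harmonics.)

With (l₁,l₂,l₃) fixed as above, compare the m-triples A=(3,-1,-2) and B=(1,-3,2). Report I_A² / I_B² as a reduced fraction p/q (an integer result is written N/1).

7/135

Same 5,6,5: normalisation and zero-m 3j drop out of the ratio.
A: Δ: 6! 4! 6! / 17! → 1/28588560; sum: t=0:+1/345600 t=1:−1/34560 t=2:+1/41472 = -1/518400; 3j²(5 6 5; 3 -1 -2) = Δ·Π!·Σ² = 7/36465  (sign +1)
B: Δ: 6! 4! 6! / 17! → 1/28588560; sum: t=0:+1/622080 t=1:−1/34560 t=2:+1/23040 t=3:−1/155520 = 1/103680; 3j²(5 6 5; 1 -3 2) = Δ·Π!·Σ² = 9/2431  (sign -1)
I_A²/I_B² = (7/36465)/(9/2431) = 7/135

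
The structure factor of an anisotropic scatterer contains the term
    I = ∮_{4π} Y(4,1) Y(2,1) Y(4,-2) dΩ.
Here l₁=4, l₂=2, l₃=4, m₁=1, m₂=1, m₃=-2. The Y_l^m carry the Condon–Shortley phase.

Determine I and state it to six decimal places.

0.127700

m-sum 0 ✓  L=10 even ✓  2≤4≤6 ✓
Π(2lᵢ+1) = 9×5×9 = 405
triangle coeff Δ(4,2,4) = 1/13860
Σ_t [0,2]: t=0:+1/192 t=1:−1/36 t=2:+1/192 = -5/288
(3j)²=20/693 [(4 2 4; 0 0 0)], sign=-1
Σ_t [1,2]: t=1:−1/96 t=2:+1/240 = -1/160
(3j)²=27/1540 [(4 2 4; 1 1 -2)], sign=-1
⇒ 4πI² = 1215/5929
I = (+1)√(1215/5929/(4π)) = 0.12770047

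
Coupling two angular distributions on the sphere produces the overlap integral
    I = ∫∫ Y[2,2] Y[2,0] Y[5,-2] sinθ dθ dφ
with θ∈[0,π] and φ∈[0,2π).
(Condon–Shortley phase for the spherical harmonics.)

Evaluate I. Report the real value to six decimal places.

0.000000

l₃=5 ∉ [0,4] — triangle fails ⇒ I = 0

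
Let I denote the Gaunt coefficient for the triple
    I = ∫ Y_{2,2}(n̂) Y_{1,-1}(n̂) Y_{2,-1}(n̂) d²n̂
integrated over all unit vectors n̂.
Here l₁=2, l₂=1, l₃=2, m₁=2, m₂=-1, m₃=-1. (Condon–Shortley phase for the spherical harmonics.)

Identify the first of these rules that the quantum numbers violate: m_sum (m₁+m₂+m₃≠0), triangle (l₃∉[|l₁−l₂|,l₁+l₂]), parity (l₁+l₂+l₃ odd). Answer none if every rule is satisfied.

parity

m₁+m₂+m₃ = 2 − 1 − 1 = 0  ✓
triangle: |2−1|=1 ≤ l₃=2 ≤ 2+1=3  ✓
parity: l₁+l₂+l₃ = 5 is odd  ✗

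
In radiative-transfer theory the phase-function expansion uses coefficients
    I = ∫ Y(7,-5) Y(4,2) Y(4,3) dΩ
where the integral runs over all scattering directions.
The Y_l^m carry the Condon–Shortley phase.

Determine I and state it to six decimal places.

L=15 odd ⇒ parity kills the (l;000) factor ⇒ I = 0

0.000000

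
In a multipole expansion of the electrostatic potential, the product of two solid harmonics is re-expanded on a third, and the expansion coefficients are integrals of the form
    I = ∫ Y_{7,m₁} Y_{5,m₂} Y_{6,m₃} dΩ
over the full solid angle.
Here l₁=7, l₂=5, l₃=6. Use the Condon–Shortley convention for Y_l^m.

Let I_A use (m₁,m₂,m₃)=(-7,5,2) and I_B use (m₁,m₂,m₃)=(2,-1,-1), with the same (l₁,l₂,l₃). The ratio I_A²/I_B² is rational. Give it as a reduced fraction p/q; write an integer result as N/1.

7007/17496

l's match ⇒ only the (l;m) 3-j factors differ between A and B.
A: triangle coeff Δ(7,5,6) = 1/174594420; Σ_t [6,6]: t=6:+1/696729600 = 1/696729600; (3j)²=7/1938 [(7 5 6; -7 5 2)], sign=+1
B: triangle coeff Δ(7,5,6) = 1/174594420; Σ_t [0,4]: t=0:+1/12441600 t=1:−1/414720 t=2:+1/138240 t=3:−1/311040 t=4:+1/5806080 = 1/537600; (3j)²=2916/323323 [(7 5 6; 2 -1 -1)], sign=-1
I_A²/I_B² = (7/1938)/(2916/323323) = 7007/17496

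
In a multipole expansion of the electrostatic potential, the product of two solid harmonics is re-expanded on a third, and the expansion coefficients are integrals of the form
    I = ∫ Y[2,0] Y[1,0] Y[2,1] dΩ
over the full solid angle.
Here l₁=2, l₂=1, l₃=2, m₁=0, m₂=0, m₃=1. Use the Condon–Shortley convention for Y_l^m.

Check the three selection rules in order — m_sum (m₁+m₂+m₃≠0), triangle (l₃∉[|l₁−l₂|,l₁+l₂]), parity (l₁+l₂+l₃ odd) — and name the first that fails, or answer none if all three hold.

azimuthal sum: 0 + 0 + 1 = 1  ✗
1 ≤ 2 ≤ 3 (triangle on l)
L = 2 + 1 + 2 = 5 (odd)

m_sum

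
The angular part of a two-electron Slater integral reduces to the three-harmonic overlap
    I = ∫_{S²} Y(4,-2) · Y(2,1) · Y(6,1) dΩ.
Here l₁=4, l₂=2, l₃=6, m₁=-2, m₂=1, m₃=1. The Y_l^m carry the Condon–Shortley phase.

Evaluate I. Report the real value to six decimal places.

Checks pass: Σm=0; 12 even; l₃=6∈[2,6].
(2·4+1)(2·2+1)(2·6+1) = 585
Δ: 0! 8! 4! / 13! → 1/6435
sum: t=0:+1/2304 = 1/2304
3j²(4 2 6; 0 0 0) = Δ·Π!·Σ² = 5/143  (sign +1)
sum: t=0:+1/8640 = 1/8640
3j²(4 2 6; -2 1 1) = Δ·Π!·Σ² = 14/1287  (sign -1)
combine: 4πI² = 585·5/143·14/1287 = 350/1573
take √, sign -1: I = -0.13306527

-0.133065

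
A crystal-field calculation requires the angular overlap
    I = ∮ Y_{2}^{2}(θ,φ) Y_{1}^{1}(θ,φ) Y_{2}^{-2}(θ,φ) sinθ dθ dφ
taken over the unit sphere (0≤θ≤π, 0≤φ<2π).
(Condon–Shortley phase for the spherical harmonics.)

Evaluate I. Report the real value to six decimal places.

0.000000

Σmᵢ = 1 ≠ 0, so the φ-integral vanishes; I = 0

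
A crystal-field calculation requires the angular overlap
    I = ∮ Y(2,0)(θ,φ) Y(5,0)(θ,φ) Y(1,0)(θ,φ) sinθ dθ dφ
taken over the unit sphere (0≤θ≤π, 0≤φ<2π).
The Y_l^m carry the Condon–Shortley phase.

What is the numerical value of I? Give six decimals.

0.000000

triangle: need 3≤l₃≤7, have 1; I=0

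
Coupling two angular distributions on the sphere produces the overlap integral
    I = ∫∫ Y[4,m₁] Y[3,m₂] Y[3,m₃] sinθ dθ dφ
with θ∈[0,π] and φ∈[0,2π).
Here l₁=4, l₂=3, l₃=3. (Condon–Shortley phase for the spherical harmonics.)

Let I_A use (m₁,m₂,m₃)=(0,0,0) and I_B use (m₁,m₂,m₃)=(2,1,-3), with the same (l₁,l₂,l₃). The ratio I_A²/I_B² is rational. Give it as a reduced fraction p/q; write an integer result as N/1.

2/3

Shared (l₁,l₂,l₃)=(4,3,3): N and (l;000)² cancel in I_A²/I_B².
A: Δ = 4!·4!·2!/11! = 1/34650; Racah Σ t=1..3: t=1:−1/72 t=2:+1/16 t=3:−1/72 = 5/144; ⇒ 3j(4 3 3; 0 0 0)² = 2/77, sgn -1
B: Δ = 4!·4!·2!/11! = 1/34650; Racah Σ t=2..2: t=2:+1/192 = 1/192; ⇒ 3j(4 3 3; 2 1 -3)² = 3/77, sgn +1
I_A²/I_B² = (2/77)/(3/77) = 2/3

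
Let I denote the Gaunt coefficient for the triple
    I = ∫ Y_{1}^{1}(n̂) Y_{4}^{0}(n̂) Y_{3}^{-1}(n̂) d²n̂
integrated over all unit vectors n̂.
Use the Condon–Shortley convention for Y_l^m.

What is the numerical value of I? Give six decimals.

Rules hold: Σm=0, L=8 even, 3≤3≤5.
N = 3·9·7 = 189
Δ = 2!·0!·6!/9! = 1/252
Racah Σ t=1..1: t=1:−1/36 = -1/36
⇒ 3j(1 4 3; 0 0 0)² = 4/63, sgn +1
Racah Σ t=0..0: t=0:+1/96 = 1/96
⇒ 3j(1 4 3; 1 0 -1)² = 1/42, sgn +1
4πI² = N·(3j₀)²·(3jₘ)² = 2/7
I = +1·√(0.285714/4π) = 0.15078601

0.150786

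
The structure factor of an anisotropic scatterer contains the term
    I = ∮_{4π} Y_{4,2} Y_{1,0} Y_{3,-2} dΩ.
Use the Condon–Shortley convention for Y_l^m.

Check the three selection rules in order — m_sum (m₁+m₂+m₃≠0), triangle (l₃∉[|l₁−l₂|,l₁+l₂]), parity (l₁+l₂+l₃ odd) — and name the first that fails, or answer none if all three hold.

none

Σmᵢ = 0  ✓
l₃∈[|l₁−l₂|,l₁+l₂]=[3,5], have l₃=3  ✓
Σlᵢ = 8 ⇒ even  ✓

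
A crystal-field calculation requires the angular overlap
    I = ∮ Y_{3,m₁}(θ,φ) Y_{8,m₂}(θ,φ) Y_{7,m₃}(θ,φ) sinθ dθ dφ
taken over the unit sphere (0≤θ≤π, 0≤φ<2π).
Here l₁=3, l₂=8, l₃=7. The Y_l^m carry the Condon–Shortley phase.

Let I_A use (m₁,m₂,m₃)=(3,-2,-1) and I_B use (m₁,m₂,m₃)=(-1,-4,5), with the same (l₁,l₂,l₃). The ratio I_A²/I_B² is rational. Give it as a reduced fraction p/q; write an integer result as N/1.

1800/1849

l's match ⇒ only the (l;m) 3-j factors differ between A and B.
A: triangle coeff Δ(3,8,7) = 1/5290740; Σ_t [0,0]: t=0:+1/24883200 = 1/24883200; (3j)²=70/4199 [(3 8 7; 3 -2 -1)], sign=+1
B: triangle coeff Δ(3,8,7) = 1/5290740; Σ_t [2,4]: t=2:+1/58060800 t=3:−1/239500800 t=4:+1/22992076800 = 43/3284582400; (3j)²=12943/755820 [(3 8 7; -1 -4 5)], sign=+1
I_A²/I_B² = (70/4199)/(12943/755820) = 1800/1849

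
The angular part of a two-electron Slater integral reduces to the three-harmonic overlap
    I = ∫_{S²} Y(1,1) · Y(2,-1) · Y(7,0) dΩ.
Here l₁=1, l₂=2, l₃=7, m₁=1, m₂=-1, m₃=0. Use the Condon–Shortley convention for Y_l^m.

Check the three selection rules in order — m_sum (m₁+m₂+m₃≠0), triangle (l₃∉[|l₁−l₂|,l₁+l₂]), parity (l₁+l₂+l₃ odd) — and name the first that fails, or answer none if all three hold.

azimuthal sum: 1 − 1 + 0 = 0  ✓
1 ≤ 7 ≤ 3 (triangle on l)  ✗
L = 1 + 2 + 7 = 10 (even)

triangle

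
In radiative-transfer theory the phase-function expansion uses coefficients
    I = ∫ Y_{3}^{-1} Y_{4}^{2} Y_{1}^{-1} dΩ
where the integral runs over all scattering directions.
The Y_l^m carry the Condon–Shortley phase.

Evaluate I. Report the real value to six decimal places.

Rules hold: Σm=0, L=8 even, 1≤1≤7.
N = 7·9·3 = 189
Δ = 6!·0!·2!/9! = 1/252
Racah Σ t=3..3: t=3:−1/36 = -1/36
⇒ 3j(3 4 1; 0 0 0)² = 4/63, sgn +1
Racah Σ t=4..4: t=4:+1/96 = 1/96
⇒ 3j(3 4 1; -1 2 -1)² = 5/84, sgn +1
4πI² = N·(3j₀)²·(3jₘ)² = 5/7
I = +1·√(0.714286/4π) = 0.23841361

0.238414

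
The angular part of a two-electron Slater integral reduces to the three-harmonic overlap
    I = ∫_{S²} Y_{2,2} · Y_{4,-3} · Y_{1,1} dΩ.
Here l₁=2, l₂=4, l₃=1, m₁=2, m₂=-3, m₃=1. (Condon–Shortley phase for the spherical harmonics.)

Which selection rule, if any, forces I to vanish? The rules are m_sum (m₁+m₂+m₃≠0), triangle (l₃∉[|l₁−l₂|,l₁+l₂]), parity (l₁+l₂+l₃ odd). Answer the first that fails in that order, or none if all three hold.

Σmᵢ = 0  ✓
l₃∈[|l₁−l₂|,l₁+l₂]=[2,6], have l₃=1  ✗
Σlᵢ = 7 ⇒ odd

triangle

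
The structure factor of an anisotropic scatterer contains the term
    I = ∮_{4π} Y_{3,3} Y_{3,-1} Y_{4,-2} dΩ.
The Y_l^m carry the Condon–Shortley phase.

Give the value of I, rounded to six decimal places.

-0.188451

Rules hold: Σm=0, L=10 even, 0≤4≤6.
N = 7·7·9 = 441
Δ = 2!·4!·4!/11! = 1/34650
Racah Σ t=0..2: t=0:+1/72 t=1:−1/16 t=2:+1/72 = -5/144
⇒ 3j(3 3 4; 0 0 0)² = 2/77, sgn -1
Racah Σ t=0..0: t=0:+1/192 = 1/192
⇒ 3j(3 3 4; 3 -1 -2)² = 3/77, sgn +1
4πI² = N·(3j₀)²·(3jₘ)² = 54/121
I = -1·√(0.446281/4π) = -0.18845135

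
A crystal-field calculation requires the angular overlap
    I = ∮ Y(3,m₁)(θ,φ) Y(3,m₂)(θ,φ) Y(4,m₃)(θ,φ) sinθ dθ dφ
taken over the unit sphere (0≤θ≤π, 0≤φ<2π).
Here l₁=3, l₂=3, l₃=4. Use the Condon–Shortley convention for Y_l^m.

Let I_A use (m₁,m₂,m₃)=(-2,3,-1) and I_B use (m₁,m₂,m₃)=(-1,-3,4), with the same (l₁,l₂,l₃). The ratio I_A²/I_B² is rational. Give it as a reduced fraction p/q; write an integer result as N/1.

Same 3,3,4: normalisation and zero-m 3j drop out of the ratio.
A: Δ: 2! 4! 4! / 11! → 1/34650; sum: t=2:+1/288 = 1/288; 3j²(3 3 4; -2 3 -1) = Δ·Π!·Σ² = 5/231  (sign -1)
B: Δ: 2! 4! 4! / 11! → 1/34650; sum: t=0:+1/1152 = 1/1152; 3j²(3 3 4; -1 -3 4) = Δ·Π!·Σ² = 1/33  (sign +1)
I_A²/I_B² = (5/231)/(1/33) = 5/7

5/7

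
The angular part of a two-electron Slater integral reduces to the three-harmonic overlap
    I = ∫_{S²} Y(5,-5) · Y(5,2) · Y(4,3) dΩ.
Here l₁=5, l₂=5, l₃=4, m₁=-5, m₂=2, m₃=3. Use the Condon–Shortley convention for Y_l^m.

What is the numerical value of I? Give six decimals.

Rules hold: Σm=0, L=14 even, 0≤4≤10.
N = 11·11·9 = 1089
Δ = 6!·4!·4!/15! = 1/3153150
Racah Σ t=1..5: t=1:−1/69120 t=2:+1/1728 t=3:−1/576 t=4:+1/1728 t=5:−1/69120 = -7/11520
⇒ 3j(5 5 4; 0 0 0)² = 2/143, sgn -1
Racah Σ t=6..6: t=6:+1/103680 = 1/103680
⇒ 3j(5 5 4; -5 2 3)² = 7/429, sgn -1
4πI² = N·(3j₀)²·(3jₘ)² = 42/169
I = +1·√(0.248521/4π) = 0.14062948

0.140629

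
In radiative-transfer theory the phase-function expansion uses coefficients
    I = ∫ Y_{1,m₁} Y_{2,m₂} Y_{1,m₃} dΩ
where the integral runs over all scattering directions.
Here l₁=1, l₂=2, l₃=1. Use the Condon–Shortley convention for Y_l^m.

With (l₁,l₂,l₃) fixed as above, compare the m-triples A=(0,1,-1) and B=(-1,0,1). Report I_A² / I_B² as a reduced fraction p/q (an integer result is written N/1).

l's match ⇒ only the (l;m) 3-j factors differ between A and B.
A: triangle coeff Δ(1,2,1) = 1/30; Σ_t [1,1]: t=1:−1/2 = -1/2; (3j)²=1/10 [(1 2 1; 0 1 -1)], sign=-1
B: triangle coeff Δ(1,2,1) = 1/30; Σ_t [2,2]: t=2:+1/4 = 1/4; (3j)²=1/30 [(1 2 1; -1 0 1)], sign=+1
I_A²/I_B² = (1/10)/(1/30) = 3/1

3/1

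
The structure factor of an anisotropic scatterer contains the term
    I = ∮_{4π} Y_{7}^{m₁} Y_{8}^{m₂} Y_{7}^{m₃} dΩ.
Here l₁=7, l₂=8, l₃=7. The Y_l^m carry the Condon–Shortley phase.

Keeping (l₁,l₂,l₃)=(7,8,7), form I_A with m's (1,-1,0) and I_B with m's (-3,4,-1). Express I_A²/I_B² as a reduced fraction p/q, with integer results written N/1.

1875/1408

Same 7,8,7: normalisation and zero-m 3j drop out of the ratio.
A: Δ: 8! 6! 8! / 23! → 1/22086194130; sum: t=0:+1/146313216000 t=1:−1/870912000 t=2:+1/49766400 t=3:−1/14929920 t=4:+1/19906560 t=5:−1/124416000 t=6:+1/5225472000 = -11/1950842880; 3j²(7 8 7; 1 -1 0) = Δ·Π!·Σ² = 375/193154  (sign +1)
B: Δ: 8! 6! 8! / 23! → 1/22086194130; sum: t=4:+1/16721510400 t=5:−1/435456000 t=6:+1/99532800 t=7:−1/130636800 t=8:+1/1114767360 = 11/10450944000; 3j²(7 8 7; -3 4 -1) = Δ·Π!·Σ² = 704/482885  (sign +1)
I_A²/I_B² = (375/193154)/(704/482885) = 1875/1408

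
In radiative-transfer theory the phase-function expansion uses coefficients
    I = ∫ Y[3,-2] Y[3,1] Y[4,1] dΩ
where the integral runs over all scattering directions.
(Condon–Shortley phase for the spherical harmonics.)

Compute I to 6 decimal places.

0.145070

Checks pass: Σm=0; 10 even; l₃=4∈[0,6].
(2·3+1)(2·3+1)(2·4+1) = 441
Δ: 2! 4! 4! / 11! → 1/34650
sum: t=0:+1/72 t=1:−1/16 t=2:+1/72 = -5/144
3j²(3 3 4; 0 0 0) = Δ·Π!·Σ² = 2/77  (sign -1)
sum: t=1:−1/144 t=2:+1/48 = 1/72
3j²(3 3 4; -2 1 1) = Δ·Π!·Σ² = 16/693  (sign -1)
combine: 4πI² = 441·2/77·16/693 = 32/121
take √, sign +1: I = 0.14506992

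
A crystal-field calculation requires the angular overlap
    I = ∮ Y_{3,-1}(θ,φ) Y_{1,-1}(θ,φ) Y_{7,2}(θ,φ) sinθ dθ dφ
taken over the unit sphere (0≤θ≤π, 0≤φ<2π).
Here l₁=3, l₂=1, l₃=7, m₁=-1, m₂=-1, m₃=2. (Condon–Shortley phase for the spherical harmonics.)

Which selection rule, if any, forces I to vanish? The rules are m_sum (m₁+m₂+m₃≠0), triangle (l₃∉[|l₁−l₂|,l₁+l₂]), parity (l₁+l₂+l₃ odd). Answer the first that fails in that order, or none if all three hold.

m₁+m₂+m₃ = -1 − 1 + 2 = 0  ✓
triangle: |3−1|=2 ≤ l₃=7 ≤ 3+1=4  ✗
parity: l₁+l₂+l₃ = 11 is odd

triangle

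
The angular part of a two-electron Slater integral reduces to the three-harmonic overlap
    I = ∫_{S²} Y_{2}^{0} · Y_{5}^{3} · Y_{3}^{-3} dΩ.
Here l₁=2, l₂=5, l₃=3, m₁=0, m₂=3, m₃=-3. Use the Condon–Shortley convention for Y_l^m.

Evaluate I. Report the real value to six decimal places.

m-sum 0 ✓  L=10 even ✓  3≤3≤7 ✓
Π(2lᵢ+1) = 5×11×7 = 385
triangle coeff Δ(2,5,3) = 1/2310
Σ_t [2,2]: t=2:+1/144 = 1/144
(3j)²=10/231 [(2 5 3; 0 0 0)], sign=-1
Σ_t [2,2]: t=2:+1/2880 = 1/2880
(3j)²=2/165 [(2 5 3; 0 3 -3)], sign=+1
⇒ 4πI² = 20/99
I = (-1)√(20/99/(4π)) = -0.12679218

-0.126792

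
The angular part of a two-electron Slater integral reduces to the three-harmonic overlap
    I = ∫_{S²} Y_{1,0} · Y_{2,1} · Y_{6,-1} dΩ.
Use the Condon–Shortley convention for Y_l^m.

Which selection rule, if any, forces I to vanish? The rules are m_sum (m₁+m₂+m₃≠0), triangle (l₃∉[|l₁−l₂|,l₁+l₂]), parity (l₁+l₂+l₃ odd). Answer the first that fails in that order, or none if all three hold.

triangle

Σmᵢ = 0  ✓
l₃∈[|l₁−l₂|,l₁+l₂]=[1,3], have l₃=6  ✗
Σlᵢ = 9 ⇒ odd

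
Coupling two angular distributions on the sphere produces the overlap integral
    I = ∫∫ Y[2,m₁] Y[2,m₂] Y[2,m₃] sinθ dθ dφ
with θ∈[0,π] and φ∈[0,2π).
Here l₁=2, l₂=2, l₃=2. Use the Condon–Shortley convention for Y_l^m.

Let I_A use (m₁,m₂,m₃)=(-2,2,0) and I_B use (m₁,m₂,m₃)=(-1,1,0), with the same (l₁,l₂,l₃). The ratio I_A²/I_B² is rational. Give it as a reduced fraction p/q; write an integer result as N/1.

l's match ⇒ only the (l;m) 3-j factors differ between A and B.
A: triangle coeff Δ(2,2,2) = 1/630; Σ_t [2,2]: t=2:+1/8 = 1/8; (3j)²=2/35 [(2 2 2; -2 2 0)], sign=+1
B: triangle coeff Δ(2,2,2) = 1/630; Σ_t [1,2]: t=1:−1/4 t=2:+1/2 = 1/4; (3j)²=1/70 [(2 2 2; -1 1 0)], sign=+1
I_A²/I_B² = (2/35)/(1/70) = 4/1

4/1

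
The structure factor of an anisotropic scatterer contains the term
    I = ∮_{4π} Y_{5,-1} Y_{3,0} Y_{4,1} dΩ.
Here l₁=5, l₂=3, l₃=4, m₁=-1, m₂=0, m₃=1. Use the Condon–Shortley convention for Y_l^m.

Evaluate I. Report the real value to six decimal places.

m-sum 0 ✓  L=12 even ✓  2≤4≤8 ✓
Π(2lᵢ+1) = 11×7×9 = 693
triangle coeff Δ(5,3,4) = 1/180180
Σ_t [1,3]: t=1:−1/576 t=2:+1/144 t=3:−1/576 = 1/288
(3j)²=20/1001 [(5 3 4; 0 0 0)], sign=+1
Σ_t [1,3]: t=1:−1/1440 t=2:+1/192 t=3:−1/432 = 19/8640
(3j)²=361/30030 [(5 3 4; -1 0 1)], sign=-1
⇒ 4πI² = 2166/13013
I = (-1)√(2166/13013/(4π)) = -0.11508947

-0.115089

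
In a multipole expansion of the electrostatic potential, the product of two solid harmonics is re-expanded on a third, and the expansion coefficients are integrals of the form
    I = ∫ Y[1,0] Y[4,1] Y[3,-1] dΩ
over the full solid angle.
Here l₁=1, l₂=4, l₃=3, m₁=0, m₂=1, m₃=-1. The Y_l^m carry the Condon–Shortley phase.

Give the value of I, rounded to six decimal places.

-0.238414

Rules hold: Σm=0, L=8 even, 3≤3≤5.
N = 3·9·7 = 189
Δ = 2!·0!·6!/9! = 1/252
Racah Σ t=1..1: t=1:−1/36 = -1/36
⇒ 3j(1 4 3; 0 0 0)² = 4/63, sgn +1
Racah Σ t=1..1: t=1:−1/48 = -1/48
⇒ 3j(1 4 3; 0 1 -1)² = 5/84, sgn -1
4πI² = N·(3j₀)²·(3jₘ)² = 5/7
I = -1·√(0.714286/4π) = -0.23841361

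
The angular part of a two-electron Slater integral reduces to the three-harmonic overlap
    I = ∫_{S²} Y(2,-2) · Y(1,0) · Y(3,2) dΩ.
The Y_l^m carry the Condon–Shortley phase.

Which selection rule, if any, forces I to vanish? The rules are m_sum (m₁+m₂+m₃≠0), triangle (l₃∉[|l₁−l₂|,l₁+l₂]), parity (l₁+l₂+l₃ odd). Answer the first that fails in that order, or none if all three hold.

none

azimuthal sum: -2 + 0 + 2 = 0  ✓
1 ≤ 3 ≤ 3 (triangle on l)  ✓
L = 2 + 1 + 3 = 6 (even)  ✓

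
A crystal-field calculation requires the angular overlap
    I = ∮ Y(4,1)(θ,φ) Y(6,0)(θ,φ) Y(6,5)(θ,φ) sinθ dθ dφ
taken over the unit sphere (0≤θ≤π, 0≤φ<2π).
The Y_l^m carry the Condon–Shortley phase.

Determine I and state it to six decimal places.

0.000000

1 + 0 + 5 = 6 ≠ 0: azimuthal integral kills it; I = 0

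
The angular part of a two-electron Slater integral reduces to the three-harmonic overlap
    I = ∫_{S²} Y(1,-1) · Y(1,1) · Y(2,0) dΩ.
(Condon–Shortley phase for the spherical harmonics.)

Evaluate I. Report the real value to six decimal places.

m-sum 0 ✓  L=4 even ✓  0≤2≤2 ✓
Π(2lᵢ+1) = 3×3×5 = 45
triangle coeff Δ(1,1,2) = 1/30
Σ_t [0,0]: t=0:+1/1 = 1/1
(3j)²=2/15 [(1 1 2; 0 0 0)], sign=+1
Σ_t [0,0]: t=0:+1/4 = 1/4
(3j)²=1/30 [(1 1 2; -1 1 0)], sign=+1
⇒ 4πI² = 1/5
I = (+1)√(1/5/(4π)) = 0.12615663

0.126157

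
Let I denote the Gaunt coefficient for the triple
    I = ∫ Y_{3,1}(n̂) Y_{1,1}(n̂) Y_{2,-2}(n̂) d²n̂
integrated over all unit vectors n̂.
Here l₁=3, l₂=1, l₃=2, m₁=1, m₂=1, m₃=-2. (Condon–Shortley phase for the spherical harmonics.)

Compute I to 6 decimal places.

Rules hold: Σm=0, L=6 even, 2≤2≤4.
N = 7·3·5 = 105
Δ = 2!·4!·0!/7! = 1/105
Racah Σ t=1..1: t=1:−1/4 = -1/4
⇒ 3j(3 1 2; 0 0 0)² = 3/35, sgn -1
Racah Σ t=2..2: t=2:+1/48 = 1/48
⇒ 3j(3 1 2; 1 1 -2)² = 1/105, sgn +1
4πI² = N·(3j₀)²·(3jₘ)² = 3/35
I = -1·√(0.0857143/4π) = -0.08258890

-0.082589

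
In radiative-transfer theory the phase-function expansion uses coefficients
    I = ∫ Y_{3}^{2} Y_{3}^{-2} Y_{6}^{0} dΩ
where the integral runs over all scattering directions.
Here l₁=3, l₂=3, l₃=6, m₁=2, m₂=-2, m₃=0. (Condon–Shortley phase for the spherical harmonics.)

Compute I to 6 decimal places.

Rules hold: Σm=0, L=12 even, 0≤6≤6.
N = 7·7·13 = 637
Δ = 0!·6!·6!/13! = 1/12012
Racah Σ t=0..0: t=0:+1/1296 = 1/1296
⇒ 3j(3 3 6; 0 0 0)² = 100/3003, sgn +1
Racah Σ t=0..0: t=0:+1/14400 = 1/14400
⇒ 3j(3 3 6; 2 -2 0)² = 3/1001, sgn +1
4πI² = N·(3j₀)²·(3jₘ)² = 100/1573
I = +1·√(0.0635728/4π) = 0.07112638

0.071126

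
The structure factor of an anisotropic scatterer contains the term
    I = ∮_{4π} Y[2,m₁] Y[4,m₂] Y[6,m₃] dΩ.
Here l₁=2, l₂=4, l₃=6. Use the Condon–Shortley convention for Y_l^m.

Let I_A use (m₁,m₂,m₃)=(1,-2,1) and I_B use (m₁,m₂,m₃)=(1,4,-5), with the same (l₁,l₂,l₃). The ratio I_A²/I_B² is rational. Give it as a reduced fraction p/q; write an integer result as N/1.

14/33

Same 2,4,6: normalisation and zero-m 3j drop out of the ratio.
A: Δ: 0! 4! 8! / 13! → 1/6435; sum: t=0:+1/8640 = 1/8640; 3j²(2 4 6; 1 -2 1) = Δ·Π!·Σ² = 14/1287  (sign -1)
B: Δ: 0! 4! 8! / 13! → 1/6435; sum: t=0:+1/241920 = 1/241920; 3j²(2 4 6; 1 4 -5) = Δ·Π!·Σ² = 1/39  (sign -1)
I_A²/I_B² = (14/1287)/(1/39) = 14/33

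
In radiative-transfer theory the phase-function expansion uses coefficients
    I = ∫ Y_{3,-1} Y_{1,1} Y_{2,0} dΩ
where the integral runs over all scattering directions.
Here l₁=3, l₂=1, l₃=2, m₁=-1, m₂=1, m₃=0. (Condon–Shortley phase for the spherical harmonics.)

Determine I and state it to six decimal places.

-0.202301

Checks pass: Σm=0; 6 even; l₃=2∈[2,4].
(2·3+1)(2·1+1)(2·2+1) = 105
Δ: 2! 4! 0! / 7! → 1/105
sum: t=1:−1/4 = -1/4
3j²(3 1 2; 0 0 0) = Δ·Π!·Σ² = 3/35  (sign -1)
sum: t=2:+1/8 = 1/8
3j²(3 1 2; -1 1 0) = Δ·Π!·Σ² = 2/35  (sign +1)
combine: 4πI² = 105·3/35·2/35 = 18/35
take √, sign -1: I = -0.20230066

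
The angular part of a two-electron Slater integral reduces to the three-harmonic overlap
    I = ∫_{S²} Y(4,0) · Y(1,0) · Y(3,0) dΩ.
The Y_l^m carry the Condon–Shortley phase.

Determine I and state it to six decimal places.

0.246233

Rules hold: Σm=0, L=8 even, 3≤3≤5.
N = 9·3·7 = 189
Δ = 2!·6!·0!/9! = 1/252
Racah Σ t=1..1: t=1:−1/36 = -1/36
⇒ 3j(4 1 3; 0 0 0)² = 4/63, sgn +1
(m-triple is (0,0,0) — same symbol as above.)
4πI² = N·(3j₀)²·(3jₘ)² = 16/21
I = +1·√(0.761905/4π) = 0.24623252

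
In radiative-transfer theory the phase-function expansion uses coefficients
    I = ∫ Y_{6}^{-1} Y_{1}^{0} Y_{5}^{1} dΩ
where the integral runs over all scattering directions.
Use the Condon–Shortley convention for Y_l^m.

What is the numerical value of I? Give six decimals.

Rules hold: Σm=0, L=12 even, 5≤5≤7.
N = 13·3·11 = 429
Δ = 2!·10!·0!/13! = 1/858
Racah Σ t=1..1: t=1:−1/14400 = -1/14400
⇒ 3j(6 1 5; 0 0 0)² = 6/143, sgn +1
Racah Σ t=1..1: t=1:−1/17280 = -1/17280
⇒ 3j(6 1 5; -1 0 1)² = 35/858, sgn -1
4πI² = N·(3j₀)²·(3jₘ)² = 105/143
I = -1·√(0.734266/4π) = -0.24172507

-0.241725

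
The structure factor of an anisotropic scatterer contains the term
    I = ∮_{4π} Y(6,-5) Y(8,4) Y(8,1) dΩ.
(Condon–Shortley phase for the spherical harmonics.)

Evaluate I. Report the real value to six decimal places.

m-sum 0 ✓  L=22 even ✓  2≤8≤14 ✓
Π(2lᵢ+1) = 13×17×17 = 3757
triangle coeff Δ(6,8,8) = 1/13742520792
Σ_t [0,6]: t=0:+1/41803776000 t=1:−1/435456000 t=2:+1/39813120 t=3:−1/18662400 t=4:+1/39813120 t=5:−1/435456000 t=6:+1/41803776000 = -11/1393459200
(3j)²=600/96577 [(6 8 8; 0 0 0)], sign=-1
Σ_t [5,6]: t=5:−1/2612736000 t=6:+1/1492992000 = 1/3483648000
(3j)²=486/96577 [(6 8 8; -5 4 1)], sign=-1
⇒ 4πI² = 291600/2482597
I = (+1)√(291600/2482597/(4π)) = 0.09667979

0.096680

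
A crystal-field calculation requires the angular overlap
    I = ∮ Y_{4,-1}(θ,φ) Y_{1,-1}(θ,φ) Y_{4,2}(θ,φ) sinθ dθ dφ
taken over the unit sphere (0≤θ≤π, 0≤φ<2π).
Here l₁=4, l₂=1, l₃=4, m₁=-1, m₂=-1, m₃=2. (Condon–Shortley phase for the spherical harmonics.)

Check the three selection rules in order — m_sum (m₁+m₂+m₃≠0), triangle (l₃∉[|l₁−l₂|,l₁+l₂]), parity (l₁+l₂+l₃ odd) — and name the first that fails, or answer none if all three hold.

Σmᵢ = 0  ✓
l₃∈[|l₁−l₂|,l₁+l₂]=[3,5], have l₃=4  ✓
Σlᵢ = 9 ⇒ odd  ✗

parity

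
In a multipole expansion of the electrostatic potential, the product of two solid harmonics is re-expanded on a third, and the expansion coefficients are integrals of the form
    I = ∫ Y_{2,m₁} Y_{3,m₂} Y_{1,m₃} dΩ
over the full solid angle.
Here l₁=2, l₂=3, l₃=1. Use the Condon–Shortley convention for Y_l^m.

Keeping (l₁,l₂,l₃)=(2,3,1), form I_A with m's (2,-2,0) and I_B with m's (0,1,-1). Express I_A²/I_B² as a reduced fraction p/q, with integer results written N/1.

l's match ⇒ only the (l;m) 3-j factors differ between A and B.
A: triangle coeff Δ(2,3,1) = 1/105; Σ_t [0,0]: t=0:+1/24 = 1/24; (3j)²=1/21 [(2 3 1; 2 -2 0)], sign=-1
B: triangle coeff Δ(2,3,1) = 1/105; Σ_t [2,2]: t=2:+1/8 = 1/8; (3j)²=2/35 [(2 3 1; 0 1 -1)], sign=+1
I_A²/I_B² = (1/21)/(2/35) = 5/6

5/6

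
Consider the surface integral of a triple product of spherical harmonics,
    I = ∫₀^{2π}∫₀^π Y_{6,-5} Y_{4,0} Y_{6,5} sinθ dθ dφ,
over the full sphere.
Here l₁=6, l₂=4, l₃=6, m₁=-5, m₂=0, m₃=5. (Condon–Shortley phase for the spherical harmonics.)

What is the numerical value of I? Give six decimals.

Checks pass: Σm=0; 16 even; l₃=6∈[2,10].
(2·6+1)(2·4+1)(2·6+1) = 1521
Δ: 4! 8! 4! / 17! → 1/15315300
sum: t=0:+1/829440 t=1:−1/25920 t=2:+1/9216 t=3:−1/25920 t=4:+1/829440 = 7/207360
3j²(6 4 6; 0 0 0) = Δ·Π!·Σ² = 28/2431  (sign +1)
sum: t=3:−1/1451520 t=4:+1/2903040 = -1/2903040
3j²(6 4 6; -5 0 5) = Δ·Π!·Σ² = 11/1547  (sign +1)
combine: 4πI² = 1521·28/2431·11/1547 = 36/289
take √, sign +1: I = 0.09956287

0.099563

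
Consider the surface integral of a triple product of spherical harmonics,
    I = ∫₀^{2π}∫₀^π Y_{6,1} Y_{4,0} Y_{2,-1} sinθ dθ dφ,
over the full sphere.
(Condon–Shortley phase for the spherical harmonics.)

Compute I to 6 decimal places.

Rules hold: Σm=0, L=12 even, 2≤2≤10.
N = 13·9·5 = 585
Δ = 8!·4!·0!/13! = 1/6435
Racah Σ t=4..4: t=4:+1/2304 = 1/2304
⇒ 3j(6 4 2; 0 0 0)² = 5/143, sgn +1
Racah Σ t=4..4: t=4:+1/3456 = 1/3456
⇒ 3j(6 4 2; 1 0 -1)² = 35/1287, sgn -1
4πI² = N·(3j₀)²·(3jₘ)² = 875/1573
I = -1·√(0.556262/4π) = -0.21039467

-0.210395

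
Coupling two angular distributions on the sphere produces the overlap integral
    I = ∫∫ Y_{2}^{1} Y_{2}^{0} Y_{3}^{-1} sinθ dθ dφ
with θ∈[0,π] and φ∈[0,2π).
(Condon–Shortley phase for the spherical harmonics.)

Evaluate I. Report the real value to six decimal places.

L=7 odd ⇒ parity kills the (l;000) factor ⇒ I = 0

0.000000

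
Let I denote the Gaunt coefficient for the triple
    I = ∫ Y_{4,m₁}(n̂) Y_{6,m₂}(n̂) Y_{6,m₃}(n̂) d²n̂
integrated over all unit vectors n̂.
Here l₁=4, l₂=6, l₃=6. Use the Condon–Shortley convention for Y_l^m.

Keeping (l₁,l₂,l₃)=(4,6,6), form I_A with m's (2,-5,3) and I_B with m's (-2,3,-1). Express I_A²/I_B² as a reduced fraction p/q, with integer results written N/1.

33/2

Same 4,6,6: normalisation and zero-m 3j drop out of the ratio.
A: Δ: 4! 4! 8! / 17! → 1/15315300; sum: t=0:+1/483840 t=1:−1/1451520 = 1/725760; 3j²(4 6 6; 2 -5 3) = Δ·Π!·Σ² = 24/1547  (sign -1)
B: Δ: 4! 4! 8! / 17! → 1/15315300; sum: t=2:+1/483840 t=3:−1/51840 t=4:+1/69120 = -1/362880; 3j²(4 6 6; -2 3 -1) = Δ·Π!·Σ² = 16/17017  (sign +1)
I_A²/I_B² = (24/1547)/(16/17017) = 33/2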